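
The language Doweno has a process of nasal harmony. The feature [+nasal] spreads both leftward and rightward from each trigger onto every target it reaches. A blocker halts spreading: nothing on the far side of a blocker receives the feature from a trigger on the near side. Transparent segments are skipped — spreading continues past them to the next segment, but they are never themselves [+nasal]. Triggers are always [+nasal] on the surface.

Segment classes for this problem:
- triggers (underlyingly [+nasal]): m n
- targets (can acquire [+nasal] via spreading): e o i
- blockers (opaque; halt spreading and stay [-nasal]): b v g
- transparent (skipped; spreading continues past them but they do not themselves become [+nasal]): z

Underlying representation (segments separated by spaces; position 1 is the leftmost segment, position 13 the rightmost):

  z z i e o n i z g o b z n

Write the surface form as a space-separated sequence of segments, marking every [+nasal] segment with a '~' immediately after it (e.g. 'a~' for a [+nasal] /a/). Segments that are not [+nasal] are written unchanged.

z z i~ e~ o~ n~ i~ z g o b z n~

From /n/ at 6 rightward: 7 /i/ → [+nasal]; 8 /z/ transparent; 9 /g/ blocks.
From /n/ at 6 leftward: 5 /o/ → [+nasal]; 4 /e/ → [+nasal]; 3 /i/ → [+nasal]; 2 /z/ transparent; 1 /z/ transparent; word edge.
From /n/ at 13 rightward: word edge.
From /n/ at 13 leftward: 12 /z/ transparent; 11 /b/ blocks.
Target with no active source: position 10 stays [-nasal].
[+nasal] positions on the surface: 3 4 5 6 7 13.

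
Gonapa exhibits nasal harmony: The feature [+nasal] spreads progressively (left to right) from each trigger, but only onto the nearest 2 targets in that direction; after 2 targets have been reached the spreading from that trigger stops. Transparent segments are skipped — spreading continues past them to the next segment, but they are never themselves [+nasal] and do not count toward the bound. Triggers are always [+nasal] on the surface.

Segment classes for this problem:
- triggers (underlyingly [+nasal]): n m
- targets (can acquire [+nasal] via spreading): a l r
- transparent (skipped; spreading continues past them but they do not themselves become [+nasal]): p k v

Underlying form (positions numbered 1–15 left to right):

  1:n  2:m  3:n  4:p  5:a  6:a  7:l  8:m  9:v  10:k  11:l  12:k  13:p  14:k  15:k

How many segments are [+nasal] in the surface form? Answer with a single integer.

7

From /n/ at 1 rightward: 2 /m/ is itself a trigger — this domain ends here.
From /m/ at 2 rightward: 3 /n/ is itself a trigger — this domain ends here.
From /n/ at 3 rightward: 4 /p/ transparent; 5 /a/ → [+nasal]; 6 /a/ → [+nasal]; bound reached.
From /m/ at 8 rightward: 9 /v/ transparent; 10 /k/ transparent; 11 /l/ → [+nasal]; 12 /k/ transparent; 13 /p/ transparent; 14 /k/ transparent; 15 /k/ transparent; word edge.
Target with no active source: position 7 stays [-nasal].
[+nasal] positions on the surface: 1 2 3 5 6 8 11.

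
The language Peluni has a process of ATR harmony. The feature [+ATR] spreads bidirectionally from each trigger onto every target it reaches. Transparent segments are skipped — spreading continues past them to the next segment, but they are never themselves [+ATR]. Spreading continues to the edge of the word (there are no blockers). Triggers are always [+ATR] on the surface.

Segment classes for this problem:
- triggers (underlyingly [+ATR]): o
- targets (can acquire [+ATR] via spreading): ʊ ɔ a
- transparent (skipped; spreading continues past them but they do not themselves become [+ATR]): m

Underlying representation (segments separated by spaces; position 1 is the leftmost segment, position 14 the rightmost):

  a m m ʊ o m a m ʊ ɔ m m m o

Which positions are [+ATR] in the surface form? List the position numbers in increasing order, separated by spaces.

1 4 5 7 9 10 14

From /o/ at 5 rightward: 6 /m/ transparent; 7 /a/ → [+ATR]; 8 /m/ transparent; 9 /ʊ/ → [+ATR]; 10 /ɔ/ → [+ATR]; 11 /m/ transparent; 12 /m/ transparent; 13 /m/ transparent; 14 /o/ is itself a trigger — this domain ends here.
From /o/ at 5 leftward: 4 /ʊ/ → [+ATR]; 3 /m/ transparent; 2 /m/ transparent; 1 /a/ → [+ATR]; word edge.
From /o/ at 14 rightward: word edge.
From /o/ at 14 leftward: 13 /m/ transparent; 12 /m/ transparent; 11 /m/ transparent; 10 /ɔ/ → [+ATR]; 9 /ʊ/ → [+ATR]; 8 /m/ transparent; 7 /a/ → [+ATR]; 6 /m/ transparent; 5 /o/ is itself a trigger — this domain ends here.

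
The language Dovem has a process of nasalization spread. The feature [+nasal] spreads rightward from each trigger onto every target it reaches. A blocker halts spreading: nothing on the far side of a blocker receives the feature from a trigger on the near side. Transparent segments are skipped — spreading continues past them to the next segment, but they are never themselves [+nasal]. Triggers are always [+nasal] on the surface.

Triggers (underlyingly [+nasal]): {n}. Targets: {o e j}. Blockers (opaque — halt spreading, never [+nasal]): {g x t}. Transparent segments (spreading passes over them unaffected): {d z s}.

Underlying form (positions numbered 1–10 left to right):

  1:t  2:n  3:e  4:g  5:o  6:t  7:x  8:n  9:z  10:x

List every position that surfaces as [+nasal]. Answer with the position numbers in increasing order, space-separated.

2 3 8

From /n/ at 2 rightward: 3 /e/ → [+nasal]; 4 /g/ blocks.
From /n/ at 8 rightward: 9 /z/ transparent; 10 /x/ blocks.
Target with no active source: position 5 stays [-nasal].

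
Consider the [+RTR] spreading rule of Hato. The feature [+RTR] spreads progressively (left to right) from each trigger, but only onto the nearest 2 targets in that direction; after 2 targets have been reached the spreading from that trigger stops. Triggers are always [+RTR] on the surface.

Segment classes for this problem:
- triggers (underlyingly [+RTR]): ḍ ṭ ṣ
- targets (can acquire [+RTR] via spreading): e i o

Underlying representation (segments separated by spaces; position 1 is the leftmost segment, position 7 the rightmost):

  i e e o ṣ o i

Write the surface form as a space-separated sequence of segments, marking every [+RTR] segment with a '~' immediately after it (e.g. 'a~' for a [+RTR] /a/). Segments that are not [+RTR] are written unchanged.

i e e o ṣ~ o~ i~

From /ṣ/ at 5 rightward: 6 /o/ → [+RTR]; 7 /i/ → [+RTR]; bound reached.
Targets with no active source: positions 1 2 3 4 stay [-emphatic].
[+RTR] positions on the surface: 5 6 7.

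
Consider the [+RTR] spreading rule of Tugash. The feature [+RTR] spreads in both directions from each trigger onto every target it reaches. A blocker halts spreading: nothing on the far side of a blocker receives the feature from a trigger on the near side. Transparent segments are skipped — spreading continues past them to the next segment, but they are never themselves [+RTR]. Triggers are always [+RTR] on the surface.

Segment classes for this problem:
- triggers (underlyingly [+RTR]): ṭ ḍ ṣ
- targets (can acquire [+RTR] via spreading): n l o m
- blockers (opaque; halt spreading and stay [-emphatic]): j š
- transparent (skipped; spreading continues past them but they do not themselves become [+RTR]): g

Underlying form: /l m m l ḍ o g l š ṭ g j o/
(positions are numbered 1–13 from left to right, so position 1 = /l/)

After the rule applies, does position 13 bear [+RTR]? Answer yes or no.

no

From /ḍ/ at 5 rightward: 6 /o/ → [+RTR]; 7 /g/ transparent; 8 /l/ → [+RTR]; 9 /š/ blocks.
From /ḍ/ at 5 leftward: 4 /l/ → [+RTR]; 3 /m/ → [+RTR]; 2 /m/ → [+RTR]; 1 /l/ → [+RTR]; word edge.
From /ṭ/ at 10 rightward: 11 /g/ transparent; 12 /j/ blocks.
From /ṭ/ at 10 leftward: 9 /š/ blocks.
Target with no active source: position 13 stays [-emphatic].
[+RTR] positions on the surface: 1 2 3 4 5 6 8 10.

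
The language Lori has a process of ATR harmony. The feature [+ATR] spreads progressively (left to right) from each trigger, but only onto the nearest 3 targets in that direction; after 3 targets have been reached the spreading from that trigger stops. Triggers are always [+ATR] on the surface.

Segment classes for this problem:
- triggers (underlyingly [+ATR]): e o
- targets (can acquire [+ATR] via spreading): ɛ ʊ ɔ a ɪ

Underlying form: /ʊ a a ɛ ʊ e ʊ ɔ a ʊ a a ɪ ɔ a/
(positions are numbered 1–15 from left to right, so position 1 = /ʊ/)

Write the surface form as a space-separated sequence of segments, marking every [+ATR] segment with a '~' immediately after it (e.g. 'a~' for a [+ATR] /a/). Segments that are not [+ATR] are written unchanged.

ʊ a a ɛ ʊ e~ ʊ~ ɔ~ a~ ʊ a a ɪ ɔ a

From /e/ at 6 rightward: 7 /ʊ/ → [+ATR]; 8 /ɔ/ → [+ATR]; 9 /a/ → [+ATR]; bound reached.
Targets with no active source: positions 1 2 3 4 5 10 11 12 13 14 15 stay [-ATR].
[+ATR] positions on the surface: 6 7 8 9.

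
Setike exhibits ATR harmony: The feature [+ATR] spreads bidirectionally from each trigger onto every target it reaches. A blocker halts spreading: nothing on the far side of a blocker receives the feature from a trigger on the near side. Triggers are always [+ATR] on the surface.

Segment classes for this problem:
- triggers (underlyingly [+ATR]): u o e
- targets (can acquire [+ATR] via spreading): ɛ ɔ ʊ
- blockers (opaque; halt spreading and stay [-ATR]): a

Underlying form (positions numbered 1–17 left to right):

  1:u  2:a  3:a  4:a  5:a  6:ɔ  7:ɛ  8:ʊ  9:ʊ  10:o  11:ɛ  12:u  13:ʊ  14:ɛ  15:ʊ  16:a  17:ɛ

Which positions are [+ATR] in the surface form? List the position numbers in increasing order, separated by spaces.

1 6 7 8 9 10 11 12 13 14 15

From /u/ at 1 rightward: 2 /a/ blocks.
From /u/ at 1 leftward: word edge.
From /o/ at 10 rightward: 11 /ɛ/ → [+ATR]; 12 /u/ is itself a trigger — this domain ends here.
From /o/ at 10 leftward: 9 /ʊ/ → [+ATR]; 8 /ʊ/ → [+ATR]; 7 /ɛ/ → [+ATR]; 6 /ɔ/ → [+ATR]; 5 /a/ blocks.
From /u/ at 12 rightward: 13 /ʊ/ → [+ATR]; 14 /ɛ/ → [+ATR]; 15 /ʊ/ → [+ATR]; 16 /a/ blocks.
From /u/ at 12 leftward: 11 /ɛ/ → [+ATR]; 10 /o/ is itself a trigger — this domain ends here.
Target with no active source: position 17 stays [-ATR].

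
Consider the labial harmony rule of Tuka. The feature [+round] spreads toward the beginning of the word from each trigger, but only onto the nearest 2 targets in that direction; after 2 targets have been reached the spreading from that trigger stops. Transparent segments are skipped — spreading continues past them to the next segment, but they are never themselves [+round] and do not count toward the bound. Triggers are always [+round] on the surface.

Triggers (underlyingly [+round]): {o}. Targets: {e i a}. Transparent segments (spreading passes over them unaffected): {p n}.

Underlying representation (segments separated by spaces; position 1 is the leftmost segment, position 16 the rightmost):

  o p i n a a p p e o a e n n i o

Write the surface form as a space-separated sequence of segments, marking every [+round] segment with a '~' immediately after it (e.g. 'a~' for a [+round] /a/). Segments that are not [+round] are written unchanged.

o~ p i n a a~ p p e~ o~ a e~ n n i~ o~

From /o/ at 1 leftward: word edge.
From /o/ at 10 leftward: 9 /e/ → [+round]; 8 /p/ transparent; 7 /p/ transparent; 6 /a/ → [+round]; bound reached.
From /o/ at 16 leftward: 15 /i/ → [+round]; 14 /n/ transparent; 13 /n/ transparent; 12 /e/ → [+round]; bound reached.
Targets with no active source: positions 3 5 11 stay [-round].
[+round] positions on the surface: 1 6 9 10 12 15 16.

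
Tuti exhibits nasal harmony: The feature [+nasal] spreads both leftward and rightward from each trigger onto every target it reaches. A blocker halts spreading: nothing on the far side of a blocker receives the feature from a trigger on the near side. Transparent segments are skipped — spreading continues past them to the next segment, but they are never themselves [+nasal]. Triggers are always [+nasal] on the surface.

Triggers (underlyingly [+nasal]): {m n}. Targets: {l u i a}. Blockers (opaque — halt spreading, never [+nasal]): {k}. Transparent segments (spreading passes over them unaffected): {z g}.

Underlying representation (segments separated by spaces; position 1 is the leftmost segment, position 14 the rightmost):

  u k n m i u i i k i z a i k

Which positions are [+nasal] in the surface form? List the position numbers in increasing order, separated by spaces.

From /n/ at 3 rightward: 4 /m/ is itself a trigger — this domain ends here.
From /n/ at 3 leftward: 2 /k/ blocks.
From /m/ at 4 rightward: 5 /i/ → [+nasal]; 6 /u/ → [+nasal]; 7 /i/ → [+nasal]; 8 /i/ → [+nasal]; 9 /k/ blocks.
From /m/ at 4 leftward: 3 /n/ is itself a trigger — this domain ends here.
Targets with no active source: positions 1 10 12 13 stay [-nasal].

3 4 5 6 7 8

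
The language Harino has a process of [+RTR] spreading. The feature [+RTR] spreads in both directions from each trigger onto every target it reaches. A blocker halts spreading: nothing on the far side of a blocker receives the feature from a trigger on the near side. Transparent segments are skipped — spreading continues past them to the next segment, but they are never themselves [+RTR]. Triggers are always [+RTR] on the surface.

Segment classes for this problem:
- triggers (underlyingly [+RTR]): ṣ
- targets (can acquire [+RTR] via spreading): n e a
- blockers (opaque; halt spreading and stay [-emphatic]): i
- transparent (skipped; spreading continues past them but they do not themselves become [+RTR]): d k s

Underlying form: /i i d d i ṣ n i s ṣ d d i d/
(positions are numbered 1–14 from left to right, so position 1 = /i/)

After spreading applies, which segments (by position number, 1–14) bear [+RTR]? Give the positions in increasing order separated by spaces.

From /ṣ/ at 6 rightward: 7 /n/ → [+RTR]; 8 /i/ blocks.
From /ṣ/ at 6 leftward: 5 /i/ blocks.
From /ṣ/ at 10 rightward: 11 /d/ transparent; 12 /d/ transparent; 13 /i/ blocks.
From /ṣ/ at 10 leftward: 9 /s/ transparent; 8 /i/ blocks.

6 7 10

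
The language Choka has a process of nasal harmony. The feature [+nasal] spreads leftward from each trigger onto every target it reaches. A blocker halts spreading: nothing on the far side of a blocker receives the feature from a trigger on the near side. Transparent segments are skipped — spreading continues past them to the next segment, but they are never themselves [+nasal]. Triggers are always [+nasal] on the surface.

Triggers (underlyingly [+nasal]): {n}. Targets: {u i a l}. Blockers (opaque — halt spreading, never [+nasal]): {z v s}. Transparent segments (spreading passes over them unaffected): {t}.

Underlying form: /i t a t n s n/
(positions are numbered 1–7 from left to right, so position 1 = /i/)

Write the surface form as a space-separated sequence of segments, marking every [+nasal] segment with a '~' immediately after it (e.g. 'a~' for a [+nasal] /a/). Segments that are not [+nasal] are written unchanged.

i~ t a~ t n~ s n~

From /n/ at 5 leftward: 4 /t/ transparent; 3 /a/ → [+nasal]; 2 /t/ transparent; 1 /i/ → [+nasal]; word edge.
From /n/ at 7 leftward: 6 /s/ blocks.
[+nasal] positions on the surface: 1 3 5 7.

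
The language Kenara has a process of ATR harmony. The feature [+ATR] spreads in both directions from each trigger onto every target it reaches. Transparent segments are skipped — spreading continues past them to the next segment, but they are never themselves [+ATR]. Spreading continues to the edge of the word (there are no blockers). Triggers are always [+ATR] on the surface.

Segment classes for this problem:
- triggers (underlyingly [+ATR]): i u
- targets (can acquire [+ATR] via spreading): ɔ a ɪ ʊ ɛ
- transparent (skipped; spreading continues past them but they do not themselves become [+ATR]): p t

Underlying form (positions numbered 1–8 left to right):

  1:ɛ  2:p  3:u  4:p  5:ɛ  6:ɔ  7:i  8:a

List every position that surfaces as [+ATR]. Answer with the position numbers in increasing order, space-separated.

1 3 5 6 7 8

From /u/ at 3 rightward: 4 /p/ transparent; 5 /ɛ/ → [+ATR]; 6 /ɔ/ → [+ATR]; 7 /i/ is itself a trigger — this domain ends here.
From /u/ at 3 leftward: 2 /p/ transparent; 1 /ɛ/ → [+ATR]; word edge.
From /i/ at 7 rightward: 8 /a/ → [+ATR]; word edge.
From /i/ at 7 leftward: 6 /ɔ/ → [+ATR]; 5 /ɛ/ → [+ATR]; 4 /p/ transparent; 3 /u/ is itself a trigger — this domain ends here.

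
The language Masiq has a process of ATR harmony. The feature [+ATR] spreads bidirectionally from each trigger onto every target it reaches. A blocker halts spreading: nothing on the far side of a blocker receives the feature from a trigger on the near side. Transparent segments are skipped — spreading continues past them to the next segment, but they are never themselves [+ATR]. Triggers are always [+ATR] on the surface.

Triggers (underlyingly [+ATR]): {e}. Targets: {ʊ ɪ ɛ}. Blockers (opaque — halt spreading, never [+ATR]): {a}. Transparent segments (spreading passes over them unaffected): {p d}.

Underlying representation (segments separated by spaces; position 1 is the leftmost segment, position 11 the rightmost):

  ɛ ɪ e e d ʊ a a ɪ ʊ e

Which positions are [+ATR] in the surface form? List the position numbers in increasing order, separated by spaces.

From /e/ at 3 rightward: 4 /e/ is itself a trigger — this domain ends here.
From /e/ at 3 leftward: 2 /ɪ/ → [+ATR]; 1 /ɛ/ → [+ATR]; word edge.
From /e/ at 4 rightward: 5 /d/ transparent; 6 /ʊ/ → [+ATR]; 7 /a/ blocks.
From /e/ at 4 leftward: 3 /e/ is itself a trigger — this domain ends here.
From /e/ at 11 rightward: word edge.
From /e/ at 11 leftward: 10 /ʊ/ → [+ATR]; 9 /ɪ/ → [+ATR]; 8 /a/ blocks.

1 2 3 4 6 9 10 11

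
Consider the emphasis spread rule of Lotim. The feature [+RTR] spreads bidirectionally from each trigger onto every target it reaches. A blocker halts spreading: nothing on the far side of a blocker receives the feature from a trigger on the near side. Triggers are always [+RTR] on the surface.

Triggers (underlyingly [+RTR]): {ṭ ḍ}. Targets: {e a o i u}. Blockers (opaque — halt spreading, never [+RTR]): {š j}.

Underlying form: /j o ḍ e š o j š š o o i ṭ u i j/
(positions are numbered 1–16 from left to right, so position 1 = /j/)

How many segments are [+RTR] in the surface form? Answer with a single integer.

9

From /ḍ/ at 3 rightward: 4 /e/ → [+RTR]; 5 /š/ blocks.
From /ḍ/ at 3 leftward: 2 /o/ → [+RTR]; 1 /j/ blocks.
From /ṭ/ at 13 rightward: 14 /u/ → [+RTR]; 15 /i/ → [+RTR]; 16 /j/ blocks.
From /ṭ/ at 13 leftward: 12 /i/ → [+RTR]; 11 /o/ → [+RTR]; 10 /o/ → [+RTR]; 9 /š/ blocks.
Target with no active source: position 6 stays [-emphatic].
[+RTR] positions on the surface: 2 3 4 10 11 12 13 14 15.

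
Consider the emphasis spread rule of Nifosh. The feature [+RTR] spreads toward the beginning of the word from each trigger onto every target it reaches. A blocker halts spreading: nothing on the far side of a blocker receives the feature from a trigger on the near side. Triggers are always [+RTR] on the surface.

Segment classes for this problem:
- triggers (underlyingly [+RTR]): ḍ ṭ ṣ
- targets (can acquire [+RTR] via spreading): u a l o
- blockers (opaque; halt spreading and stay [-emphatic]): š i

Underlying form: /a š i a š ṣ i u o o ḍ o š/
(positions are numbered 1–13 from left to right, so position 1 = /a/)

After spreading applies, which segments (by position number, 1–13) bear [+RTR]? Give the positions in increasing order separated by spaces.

6 8 9 10 11

From /ṣ/ at 6 leftward: 5 /š/ blocks.
From /ḍ/ at 11 leftward: 10 /o/ → [+RTR]; 9 /o/ → [+RTR]; 8 /u/ → [+RTR]; 7 /i/ blocks.
Targets with no active source: positions 1 4 12 stay [-emphatic].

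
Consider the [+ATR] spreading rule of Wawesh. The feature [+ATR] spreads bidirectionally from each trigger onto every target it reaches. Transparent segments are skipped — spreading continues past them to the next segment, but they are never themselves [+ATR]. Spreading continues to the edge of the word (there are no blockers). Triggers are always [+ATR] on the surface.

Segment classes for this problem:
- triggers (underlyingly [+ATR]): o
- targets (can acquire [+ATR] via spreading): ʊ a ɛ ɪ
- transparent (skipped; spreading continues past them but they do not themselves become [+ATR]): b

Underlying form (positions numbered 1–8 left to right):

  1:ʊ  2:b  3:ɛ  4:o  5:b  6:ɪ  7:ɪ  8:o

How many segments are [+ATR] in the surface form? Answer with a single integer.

From /o/ at 4 rightward: 5 /b/ transparent; 6 /ɪ/ → [+ATR]; 7 /ɪ/ → [+ATR]; 8 /o/ is itself a trigger — this domain ends here.
From /o/ at 4 leftward: 3 /ɛ/ → [+ATR]; 2 /b/ transparent; 1 /ʊ/ → [+ATR]; word edge.
From /o/ at 8 rightward: word edge.
From /o/ at 8 leftward: 7 /ɪ/ → [+ATR]; 6 /ɪ/ → [+ATR]; 5 /b/ transparent; 4 /o/ is itself a trigger — this domain ends here.
[+ATR] positions on the surface: 1 3 4 6 7 8.

6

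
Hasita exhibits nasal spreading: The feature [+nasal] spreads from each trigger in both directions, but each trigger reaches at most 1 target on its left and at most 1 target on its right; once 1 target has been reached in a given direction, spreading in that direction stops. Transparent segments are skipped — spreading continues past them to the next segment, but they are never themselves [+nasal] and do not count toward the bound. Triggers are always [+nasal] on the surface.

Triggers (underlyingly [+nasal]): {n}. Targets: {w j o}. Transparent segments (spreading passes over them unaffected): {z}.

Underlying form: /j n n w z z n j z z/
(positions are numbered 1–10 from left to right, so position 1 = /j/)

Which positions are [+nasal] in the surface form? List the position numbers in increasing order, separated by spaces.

1 2 3 4 7 8

From /n/ at 2 rightward: 3 /n/ is itself a trigger — this domain ends here.
From /n/ at 2 leftward: 1 /j/ → [+nasal]; bound reached.
From /n/ at 3 rightward: 4 /w/ → [+nasal]; bound reached.
From /n/ at 3 leftward: 2 /n/ is itself a trigger — this domain ends here.
From /n/ at 7 rightward: 8 /j/ → [+nasal]; bound reached.
From /n/ at 7 leftward: 6 /z/ transparent; 5 /z/ transparent; 4 /w/ → [+nasal]; bound reached.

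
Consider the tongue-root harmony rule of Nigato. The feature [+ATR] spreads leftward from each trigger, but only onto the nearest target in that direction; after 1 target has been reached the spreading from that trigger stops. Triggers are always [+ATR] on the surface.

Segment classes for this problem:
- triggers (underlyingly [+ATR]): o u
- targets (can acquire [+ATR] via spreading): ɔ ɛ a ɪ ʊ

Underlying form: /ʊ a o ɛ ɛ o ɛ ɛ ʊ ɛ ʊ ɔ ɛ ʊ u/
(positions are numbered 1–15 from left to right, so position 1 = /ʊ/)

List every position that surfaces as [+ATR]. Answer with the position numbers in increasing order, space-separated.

2 3 5 6 14 15

From /o/ at 3 leftward: 2 /a/ → [+ATR]; bound reached.
From /o/ at 6 leftward: 5 /ɛ/ → [+ATR]; bound reached.
From /u/ at 15 leftward: 14 /ʊ/ → [+ATR]; bound reached.
Targets with no active source: positions 1 4 7 8 9 10 11 12 13 stay [-ATR].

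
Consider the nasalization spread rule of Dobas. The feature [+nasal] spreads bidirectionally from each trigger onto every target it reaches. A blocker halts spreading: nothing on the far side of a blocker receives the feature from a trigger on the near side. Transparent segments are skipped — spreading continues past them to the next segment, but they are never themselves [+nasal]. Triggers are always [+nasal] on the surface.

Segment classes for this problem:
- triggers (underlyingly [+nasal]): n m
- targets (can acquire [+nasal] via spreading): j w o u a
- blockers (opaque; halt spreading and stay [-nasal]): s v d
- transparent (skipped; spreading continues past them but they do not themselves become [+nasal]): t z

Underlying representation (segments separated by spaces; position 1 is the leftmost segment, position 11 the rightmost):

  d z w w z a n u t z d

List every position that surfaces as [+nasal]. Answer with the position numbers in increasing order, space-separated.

From /n/ at 7 rightward: 8 /u/ → [+nasal]; 9 /t/ transparent; 10 /z/ transparent; 11 /d/ blocks.
From /n/ at 7 leftward: 6 /a/ → [+nasal]; 5 /z/ transparent; 4 /w/ → [+nasal]; 3 /w/ → [+nasal]; 2 /z/ transparent; 1 /d/ blocks.

3 4 6 7 8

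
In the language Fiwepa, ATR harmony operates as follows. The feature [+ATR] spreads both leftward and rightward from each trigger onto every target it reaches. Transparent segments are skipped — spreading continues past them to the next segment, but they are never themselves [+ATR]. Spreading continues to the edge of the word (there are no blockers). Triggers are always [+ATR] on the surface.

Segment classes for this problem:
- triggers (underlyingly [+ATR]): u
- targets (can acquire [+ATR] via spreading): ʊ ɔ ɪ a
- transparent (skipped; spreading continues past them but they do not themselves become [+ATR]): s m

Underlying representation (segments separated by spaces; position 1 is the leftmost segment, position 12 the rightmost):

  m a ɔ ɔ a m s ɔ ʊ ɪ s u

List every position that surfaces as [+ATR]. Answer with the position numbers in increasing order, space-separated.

From /u/ at 12 rightward: word edge.
From /u/ at 12 leftward: 11 /s/ transparent; 10 /ɪ/ → [+ATR]; 9 /ʊ/ → [+ATR]; 8 /ɔ/ → [+ATR]; 7 /s/ transparent; 6 /m/ transparent; 5 /a/ → [+ATR]; 4 /ɔ/ → [+ATR]; 3 /ɔ/ → [+ATR]; 2 /a/ → [+ATR]; 1 /m/ transparent; word edge.

2 3 4 5 8 9 10 12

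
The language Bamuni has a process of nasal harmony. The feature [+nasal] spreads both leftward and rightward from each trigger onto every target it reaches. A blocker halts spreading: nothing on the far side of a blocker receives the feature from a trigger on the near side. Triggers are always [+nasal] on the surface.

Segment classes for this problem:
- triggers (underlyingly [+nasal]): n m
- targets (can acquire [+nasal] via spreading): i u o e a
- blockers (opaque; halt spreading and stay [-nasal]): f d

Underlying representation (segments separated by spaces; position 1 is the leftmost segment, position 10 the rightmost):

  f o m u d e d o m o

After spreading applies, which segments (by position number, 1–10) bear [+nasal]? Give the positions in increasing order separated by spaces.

2 3 4 8 9 10

From /m/ at 3 rightward: 4 /u/ → [+nasal]; 5 /d/ blocks.
From /m/ at 3 leftward: 2 /o/ → [+nasal]; 1 /f/ blocks.
From /m/ at 9 rightward: 10 /o/ → [+nasal]; word edge.
From /m/ at 9 leftward: 8 /o/ → [+nasal]; 7 /d/ blocks.
Target with no active source: position 6 stays [-nasal].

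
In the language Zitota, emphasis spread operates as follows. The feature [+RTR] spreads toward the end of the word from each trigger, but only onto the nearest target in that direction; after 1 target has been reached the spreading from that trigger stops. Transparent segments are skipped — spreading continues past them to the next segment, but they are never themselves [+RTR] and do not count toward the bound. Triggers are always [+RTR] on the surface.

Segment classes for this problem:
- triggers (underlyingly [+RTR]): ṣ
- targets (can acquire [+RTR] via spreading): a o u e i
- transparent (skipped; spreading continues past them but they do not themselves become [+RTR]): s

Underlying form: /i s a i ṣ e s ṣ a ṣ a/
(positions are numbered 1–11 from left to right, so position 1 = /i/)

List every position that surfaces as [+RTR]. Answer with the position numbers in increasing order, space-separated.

From /ṣ/ at 5 rightward: 6 /e/ → [+RTR]; bound reached.
From /ṣ/ at 8 rightward: 9 /a/ → [+RTR]; bound reached.
From /ṣ/ at 10 rightward: 11 /a/ → [+RTR]; bound reached.
Targets with no active source: positions 1 3 4 stay [-emphatic].

5 6 8 9 10 11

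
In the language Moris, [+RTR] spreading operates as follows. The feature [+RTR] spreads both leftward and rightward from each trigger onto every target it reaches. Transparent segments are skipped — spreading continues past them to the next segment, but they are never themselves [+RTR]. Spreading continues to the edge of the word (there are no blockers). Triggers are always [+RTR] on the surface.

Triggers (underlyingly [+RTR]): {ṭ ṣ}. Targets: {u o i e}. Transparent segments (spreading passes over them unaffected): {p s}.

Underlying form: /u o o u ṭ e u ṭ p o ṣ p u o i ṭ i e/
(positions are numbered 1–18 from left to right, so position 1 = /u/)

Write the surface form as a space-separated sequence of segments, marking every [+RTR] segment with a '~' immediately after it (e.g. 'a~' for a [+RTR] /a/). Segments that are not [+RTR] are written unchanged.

u~ o~ o~ u~ ṭ~ e~ u~ ṭ~ p o~ ṣ~ p u~ o~ i~ ṭ~ i~ e~

From /ṭ/ at 5 rightward: 6 /e/ → [+RTR]; 7 /u/ → [+RTR]; 8 /ṭ/ is itself a trigger — this domain ends here.
From /ṭ/ at 5 leftward: 4 /u/ → [+RTR]; 3 /o/ → [+RTR]; 2 /o/ → [+RTR]; 1 /u/ → [+RTR]; word edge.
From /ṭ/ at 8 rightward: 9 /p/ transparent; 10 /o/ → [+RTR]; 11 /ṣ/ is itself a trigger — this domain ends here.
From /ṭ/ at 8 leftward: 7 /u/ → [+RTR]; 6 /e/ → [+RTR]; 5 /ṭ/ is itself a trigger — this domain ends here.
From /ṣ/ at 11 rightward: 12 /p/ transparent; 13 /u/ → [+RTR]; 14 /o/ → [+RTR]; 15 /i/ → [+RTR]; 16 /ṭ/ is itself a trigger — this domain ends here.
From /ṣ/ at 11 leftward: 10 /o/ → [+RTR]; 9 /p/ transparent; 8 /ṭ/ is itself a trigger — this domain ends here.
From /ṭ/ at 16 rightward: 17 /i/ → [+RTR]; 18 /e/ → [+RTR]; word edge.
From /ṭ/ at 16 leftward: 15 /i/ → [+RTR]; 14 /o/ → [+RTR]; 13 /u/ → [+RTR]; 12 /p/ transparent; 11 /ṣ/ is itself a trigger — this domain ends here.
[+RTR] positions on the surface: 1 2 3 4 5 6 7 8 10 11 13 14 15 16 17 18.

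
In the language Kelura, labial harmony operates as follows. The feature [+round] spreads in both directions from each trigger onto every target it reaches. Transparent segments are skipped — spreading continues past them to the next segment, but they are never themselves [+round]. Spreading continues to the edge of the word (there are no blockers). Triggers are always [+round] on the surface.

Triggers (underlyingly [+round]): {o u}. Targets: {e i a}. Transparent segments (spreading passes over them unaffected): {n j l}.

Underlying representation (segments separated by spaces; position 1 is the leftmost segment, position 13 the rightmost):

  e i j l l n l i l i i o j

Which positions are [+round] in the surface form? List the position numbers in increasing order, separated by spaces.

From /o/ at 12 rightward: 13 /j/ transparent; word edge.
From /o/ at 12 leftward: 11 /i/ → [+round]; 10 /i/ → [+round]; 9 /l/ transparent; 8 /i/ → [+round]; 7 /l/ transparent; 6 /n/ transparent; 5 /l/ transparent; 4 /l/ transparent; 3 /j/ transparent; 2 /i/ → [+round]; 1 /e/ → [+round]; word edge.

1 2 8 10 11 12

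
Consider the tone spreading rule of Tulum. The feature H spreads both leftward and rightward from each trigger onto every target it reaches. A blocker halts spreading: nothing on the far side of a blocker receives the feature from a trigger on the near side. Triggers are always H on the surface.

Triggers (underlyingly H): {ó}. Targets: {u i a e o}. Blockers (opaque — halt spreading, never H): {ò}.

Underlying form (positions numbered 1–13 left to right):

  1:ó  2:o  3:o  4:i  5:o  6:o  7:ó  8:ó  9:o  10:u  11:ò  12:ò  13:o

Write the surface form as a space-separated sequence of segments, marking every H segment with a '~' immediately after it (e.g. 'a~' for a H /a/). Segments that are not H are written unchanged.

From /ó/ at 1 rightward: 2 /o/ → H; 3 /o/ → H; 4 /i/ → H; 5 /o/ → H; 6 /o/ → H; 7 /ó/ is itself a trigger — this domain ends here.
From /ó/ at 1 leftward: word edge.
From /ó/ at 7 rightward: 8 /ó/ is itself a trigger — this domain ends here.
From /ó/ at 7 leftward: 6 /o/ → H; 5 /o/ → H; 4 /i/ → H; 3 /o/ → H; 2 /o/ → H; 1 /ó/ is itself a trigger — this domain ends here.
From /ó/ at 8 rightward: 9 /o/ → H; 10 /u/ → H; 11 /ò/ blocks.
From /ó/ at 8 leftward: 7 /ó/ is itself a trigger — this domain ends here.
Target with no active source: position 13 stays [-high tone].
H positions on the surface: 1 2 3 4 5 6 7 8 9 10.

ó~ o~ o~ i~ o~ o~ ó~ ó~ o~ u~ ò ò o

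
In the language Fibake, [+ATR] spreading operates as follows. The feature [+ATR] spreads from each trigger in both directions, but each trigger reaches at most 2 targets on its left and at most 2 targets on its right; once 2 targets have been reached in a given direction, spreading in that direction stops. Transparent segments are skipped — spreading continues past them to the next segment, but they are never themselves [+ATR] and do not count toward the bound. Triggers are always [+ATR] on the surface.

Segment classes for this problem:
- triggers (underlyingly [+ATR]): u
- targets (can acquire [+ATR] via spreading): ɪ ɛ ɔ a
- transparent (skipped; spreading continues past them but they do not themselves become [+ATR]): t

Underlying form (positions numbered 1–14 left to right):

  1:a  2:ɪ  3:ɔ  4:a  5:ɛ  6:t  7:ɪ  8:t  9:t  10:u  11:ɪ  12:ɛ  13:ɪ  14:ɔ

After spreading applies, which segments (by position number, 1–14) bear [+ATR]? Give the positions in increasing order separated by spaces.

From /u/ at 10 rightward: 11 /ɪ/ → [+ATR]; 12 /ɛ/ → [+ATR]; bound reached.
From /u/ at 10 leftward: 9 /t/ transparent; 8 /t/ transparent; 7 /ɪ/ → [+ATR]; 6 /t/ transparent; 5 /ɛ/ → [+ATR]; bound reached.
Targets with no active source: positions 1 2 3 4 13 14 stay [-ATR].

5 7 10 11 12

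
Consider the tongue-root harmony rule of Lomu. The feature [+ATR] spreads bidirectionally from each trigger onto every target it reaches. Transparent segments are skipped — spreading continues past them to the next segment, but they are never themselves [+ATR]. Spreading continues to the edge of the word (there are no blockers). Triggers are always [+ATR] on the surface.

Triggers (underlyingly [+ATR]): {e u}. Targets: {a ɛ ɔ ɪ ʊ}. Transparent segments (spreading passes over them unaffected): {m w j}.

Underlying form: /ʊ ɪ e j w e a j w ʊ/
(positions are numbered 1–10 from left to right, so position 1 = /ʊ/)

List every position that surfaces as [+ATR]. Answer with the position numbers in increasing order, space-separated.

1 2 3 6 7 10

From /e/ at 3 rightward: 4 /j/ transparent; 5 /w/ transparent; 6 /e/ is itself a trigger — this domain ends here.
From /e/ at 3 leftward: 2 /ɪ/ → [+ATR]; 1 /ʊ/ → [+ATR]; word edge.
From /e/ at 6 rightward: 7 /a/ → [+ATR]; 8 /j/ transparent; 9 /w/ transparent; 10 /ʊ/ → [+ATR]; word edge.
From /e/ at 6 leftward: 5 /w/ transparent; 4 /j/ transparent; 3 /e/ is itself a trigger — this domain ends here.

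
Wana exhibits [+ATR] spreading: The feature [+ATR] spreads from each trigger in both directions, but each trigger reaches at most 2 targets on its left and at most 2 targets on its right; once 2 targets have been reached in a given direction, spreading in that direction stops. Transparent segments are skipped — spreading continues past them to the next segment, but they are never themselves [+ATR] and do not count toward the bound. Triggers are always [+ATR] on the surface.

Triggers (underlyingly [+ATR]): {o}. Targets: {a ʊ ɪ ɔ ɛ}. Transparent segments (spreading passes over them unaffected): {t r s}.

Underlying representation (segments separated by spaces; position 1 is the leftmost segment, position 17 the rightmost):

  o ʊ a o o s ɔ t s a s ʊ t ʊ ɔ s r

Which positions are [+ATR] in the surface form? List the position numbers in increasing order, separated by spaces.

1 2 3 4 5 7 10

From /o/ at 1 rightward: 2 /ʊ/ → [+ATR]; 3 /a/ → [+ATR]; bound reached.
From /o/ at 1 leftward: word edge.
From /o/ at 4 rightward: 5 /o/ is itself a trigger — this domain ends here.
From /o/ at 4 leftward: 3 /a/ → [+ATR]; 2 /ʊ/ → [+ATR]; bound reached.
From /o/ at 5 rightward: 6 /s/ transparent; 7 /ɔ/ → [+ATR]; 8 /t/ transparent; 9 /s/ transparent; 10 /a/ → [+ATR]; bound reached.
From /o/ at 5 leftward: 4 /o/ is itself a trigger — this domain ends here.
Targets with no active source: positions 12 14 15 stay [-ATR].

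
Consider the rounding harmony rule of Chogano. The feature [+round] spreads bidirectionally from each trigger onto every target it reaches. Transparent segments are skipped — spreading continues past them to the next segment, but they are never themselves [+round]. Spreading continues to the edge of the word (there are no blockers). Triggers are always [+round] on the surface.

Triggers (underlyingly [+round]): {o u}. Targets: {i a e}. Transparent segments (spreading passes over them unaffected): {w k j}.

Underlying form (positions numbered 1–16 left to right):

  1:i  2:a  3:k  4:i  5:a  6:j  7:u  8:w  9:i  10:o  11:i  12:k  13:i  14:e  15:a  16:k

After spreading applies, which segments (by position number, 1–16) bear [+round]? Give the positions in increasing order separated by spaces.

1 2 4 5 7 9 10 11 13 14 15

From /u/ at 7 rightward: 8 /w/ transparent; 9 /i/ → [+round]; 10 /o/ is itself a trigger — this domain ends here.
From /u/ at 7 leftward: 6 /j/ transparent; 5 /a/ → [+round]; 4 /i/ → [+round]; 3 /k/ transparent; 2 /a/ → [+round]; 1 /i/ → [+round]; word edge.
From /o/ at 10 rightward: 11 /i/ → [+round]; 12 /k/ transparent; 13 /i/ → [+round]; 14 /e/ → [+round]; 15 /a/ → [+round]; 16 /k/ transparent; word edge.
From /o/ at 10 leftward: 9 /i/ → [+round]; 8 /w/ transparent; 7 /u/ is itself a trigger — this domain ends here.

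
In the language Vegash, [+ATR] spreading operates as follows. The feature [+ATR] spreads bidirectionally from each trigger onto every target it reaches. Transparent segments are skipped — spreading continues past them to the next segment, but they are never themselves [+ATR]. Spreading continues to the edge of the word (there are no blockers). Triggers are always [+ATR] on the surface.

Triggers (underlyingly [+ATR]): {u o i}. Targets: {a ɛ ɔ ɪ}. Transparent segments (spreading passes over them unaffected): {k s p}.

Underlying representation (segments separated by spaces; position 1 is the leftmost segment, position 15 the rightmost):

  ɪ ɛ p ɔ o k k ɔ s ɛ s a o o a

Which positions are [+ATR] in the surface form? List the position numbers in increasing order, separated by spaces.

1 2 4 5 8 10 12 13 14 15

From /o/ at 5 rightward: 6 /k/ transparent; 7 /k/ transparent; 8 /ɔ/ → [+ATR]; 9 /s/ transparent; 10 /ɛ/ → [+ATR]; 11 /s/ transparent; 12 /a/ → [+ATR]; 13 /o/ is itself a trigger — this domain ends here.
From /o/ at 5 leftward: 4 /ɔ/ → [+ATR]; 3 /p/ transparent; 2 /ɛ/ → [+ATR]; 1 /ɪ/ → [+ATR]; word edge.
From /o/ at 13 rightward: 14 /o/ is itself a trigger — this domain ends here.
From /o/ at 13 leftward: 12 /a/ → [+ATR]; 11 /s/ transparent; 10 /ɛ/ → [+ATR]; 9 /s/ transparent; 8 /ɔ/ → [+ATR]; 7 /k/ transparent; 6 /k/ transparent; 5 /o/ is itself a trigger — this domain ends here.
From /o/ at 14 rightward: 15 /a/ → [+ATR]; word edge.
From /o/ at 14 leftward: 13 /o/ is itself a trigger — this domain ends here.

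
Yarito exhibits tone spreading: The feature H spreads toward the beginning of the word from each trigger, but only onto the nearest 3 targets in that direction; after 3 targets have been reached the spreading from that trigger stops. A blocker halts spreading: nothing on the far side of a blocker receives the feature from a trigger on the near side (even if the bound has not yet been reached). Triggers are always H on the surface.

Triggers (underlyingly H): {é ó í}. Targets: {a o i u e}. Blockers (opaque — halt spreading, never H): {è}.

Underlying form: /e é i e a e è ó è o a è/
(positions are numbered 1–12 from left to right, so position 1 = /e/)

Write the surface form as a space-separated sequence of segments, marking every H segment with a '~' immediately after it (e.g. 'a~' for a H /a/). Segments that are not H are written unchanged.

e~ é~ i e a e è ó~ è o a è

From /é/ at 2 leftward: 1 /e/ → H; word edge.
From /ó/ at 8 leftward: 7 /è/ blocks.
Targets with no active source: positions 3 4 5 6 10 11 stay [-high tone].
H positions on the surface: 1 2 8.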